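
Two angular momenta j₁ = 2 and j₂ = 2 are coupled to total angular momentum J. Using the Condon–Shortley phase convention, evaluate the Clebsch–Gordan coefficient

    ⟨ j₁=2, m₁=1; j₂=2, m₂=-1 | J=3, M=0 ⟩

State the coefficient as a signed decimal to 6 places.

+0.632456

√[7·1!3!3!/8! · 3!1!1!3!3!3!] = √(81/10)
  +(−1)^0/∏(0,1,1,1,2,2)! = 1/4  (running 1/4)
  +(−1)^1/∏(1,0,0,0,3,3)! = -1/36  (running 2/9)
⟨..|..⟩ = √(81/10)·(2/9) = +0.632456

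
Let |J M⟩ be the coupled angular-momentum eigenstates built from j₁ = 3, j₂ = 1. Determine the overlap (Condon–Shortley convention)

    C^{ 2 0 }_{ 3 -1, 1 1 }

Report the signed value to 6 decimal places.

+√(2/7) ≈ +0.534522

j₁+j₂−J=2  J+j₁−j₂=4  J−j₁+j₂=0  j₁+j₂+J+1=7
(j₁±m₁, j₂±m₂, J±M) = (2,4,2,0,2,2)
P² = 128/7
sum k=2..2:
  [2] +1/8 = 1/8
S = 1/8
C² = P²·S² = 2/7 ; C = +0.534522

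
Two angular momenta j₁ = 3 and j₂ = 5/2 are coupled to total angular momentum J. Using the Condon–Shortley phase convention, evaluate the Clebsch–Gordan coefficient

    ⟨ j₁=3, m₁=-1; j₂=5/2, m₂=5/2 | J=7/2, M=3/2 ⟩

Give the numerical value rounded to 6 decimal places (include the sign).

+0.617213  (= +√(8/21))

triangle: 2!×4!×3!/10! = 288/3628800
(j±m)!: 2!×4!×5!×0!×5!×2! = 1382400
prefactor² = (2J+1)×Δ×N² = 6144/7
  k=2: +1/(2!×0!×2!×3!×2!×0!) = 1/48
Σ = 1/48  ⇒  CG² = 6144/7×1/48² = 8/21
CG = +√(8/21) = +0.617213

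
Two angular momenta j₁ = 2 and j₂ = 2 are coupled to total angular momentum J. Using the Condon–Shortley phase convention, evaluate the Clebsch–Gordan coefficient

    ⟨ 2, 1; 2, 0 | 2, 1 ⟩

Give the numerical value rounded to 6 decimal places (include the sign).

−√(1/14) ≈ -0.267261

triangle: 2!·2!·2!/7! = 8/5040
(j±m)!: 3!·1!·2!·2!·3!·1! = 144
prefactor² = (2J+1)·Δ·N² = 8/7
  k=0: +1/(0!·2!·1!·2!·1!·0!) = 1/4
  k=1: −1/(1!·1!·0!·1!·2!·1!) = -1/2
Σ = -1/4  ⇒  CG² = 8/7·(-1/4)² = 1/14
CG = −√(1/14) = -0.267261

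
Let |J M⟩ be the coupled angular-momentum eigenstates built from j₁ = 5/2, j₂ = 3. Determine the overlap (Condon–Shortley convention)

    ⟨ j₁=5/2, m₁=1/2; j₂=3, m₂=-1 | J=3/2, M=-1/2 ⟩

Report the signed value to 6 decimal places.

triangle: 4!*1!*2!/8! = 48/40320
(j±m)!: 3!*2!*2!*4!*1!*2! = 1152
prefactor² = (2J+1)*Δ*N² = 192/35
  k=1: −1/(1!*3!*1!*1!*0!*1!) = -1/6
  k=2: +1/(2!*2!*0!*0!*1!*2!) = 1/8
Σ = -1/24  ⇒  CG² = 192/35*(-1/24)² = 1/105
CG = −√(1/105) = -0.097590

−√(1/105) ≈ -0.097590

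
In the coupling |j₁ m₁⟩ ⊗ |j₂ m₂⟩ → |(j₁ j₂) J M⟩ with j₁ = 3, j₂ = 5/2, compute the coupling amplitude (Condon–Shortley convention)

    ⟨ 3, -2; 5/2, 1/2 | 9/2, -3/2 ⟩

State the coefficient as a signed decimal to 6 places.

−√(169/462) ≈ -0.604815

j₁+j₂−J=1  J+j₁−j₂=5  J−j₁+j₂=4  j₁+j₂+J+1=11
(j₁±m₁, j₂±m₂, J±M) = (1,5,3,2,3,6)
P² = 345600/77
sum k=0..1:
  [0] +1/720 = 1/720
  [1] −1/96 = -1/96
S = -13/1440
C² = P²·S² = 169/462 ; C = -0.604815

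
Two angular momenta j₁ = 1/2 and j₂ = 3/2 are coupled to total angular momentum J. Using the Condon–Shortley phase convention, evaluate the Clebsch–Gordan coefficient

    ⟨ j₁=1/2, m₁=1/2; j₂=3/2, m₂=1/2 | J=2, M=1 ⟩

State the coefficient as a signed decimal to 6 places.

+√(3/4) = +0.866025

triangle: 0!*1!*3!/5! = 6/120
(j±m)!: 1!*0!*2!*1!*3!*1! = 12
prefactor² = (2J+1)*Δ*N² = 3
  k=0: +1/(0!*0!*0!*2!*1!*1!) = 1/2
Σ = 1/2  ⇒  CG² = 3*1/2² = 3/4
CG = +√(3/4) = +0.866025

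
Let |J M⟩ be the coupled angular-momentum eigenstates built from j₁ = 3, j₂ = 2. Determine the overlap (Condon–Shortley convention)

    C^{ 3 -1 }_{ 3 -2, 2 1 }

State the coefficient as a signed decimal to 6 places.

+√(1/4) = +0.500000

triangle: 2!*4!*2!/9! = 96/362880
(j±m)!: 1!*5!*3!*1!*2!*4! = 34560
prefactor² = (2J+1)*Δ*N² = 64
  k=1: −1/(1!*1!*4!*2!*0!*0!) = -1/48
  k=2: +1/(2!*0!*3!*1!*1!*1!) = 1/12
Σ = 1/16  ⇒  CG² = 64*1/16² = 1/4
CG = +√(1/4) = +0.500000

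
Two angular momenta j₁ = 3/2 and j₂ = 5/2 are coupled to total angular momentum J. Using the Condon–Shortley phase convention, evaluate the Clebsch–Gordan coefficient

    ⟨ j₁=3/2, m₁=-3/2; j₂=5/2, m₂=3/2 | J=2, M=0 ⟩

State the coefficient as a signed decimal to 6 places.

+0.654654  (= +√(3/7))

j₁+j₂−J=2  J+j₁−j₂=1  J−j₁+j₂=3  j₁+j₂+J+1=7
(j₁±m₁, j₂±m₂, J±M) = (0,3,4,1,2,2)
P² = 48/7
sum k=2..2:
  [2] +1/4 = 1/4
S = 1/4
C² = P²·S² = 3/7 ; C = +0.654654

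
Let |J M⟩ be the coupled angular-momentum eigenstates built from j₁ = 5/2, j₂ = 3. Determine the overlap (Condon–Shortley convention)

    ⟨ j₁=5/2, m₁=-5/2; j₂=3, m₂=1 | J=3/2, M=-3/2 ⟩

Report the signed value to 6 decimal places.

j₁+j₂−J=4  J+j₁−j₂=1  J−j₁+j₂=2  j₁+j₂+J+1=8
(j₁±m₁, j₂±m₂, J±M) = (0,5,4,2,0,3)
P² = 1152/7
sum k=4..4:
  [4] +1/48 = 1/48
S = 1/48
C² = P²·S² = 1/14 ; C = +0.267261

+√(1/14) ≈ +0.267261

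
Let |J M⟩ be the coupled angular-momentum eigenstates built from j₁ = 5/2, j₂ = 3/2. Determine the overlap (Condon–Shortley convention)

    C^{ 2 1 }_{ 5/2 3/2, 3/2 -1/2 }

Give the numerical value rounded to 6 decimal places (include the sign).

triangle: 2!*3!*1!/7! = 12/5040
(j±m)!: 4!*1!*1!*2!*3!*1! = 288
prefactor² = (2J+1)*Δ*N² = 24/7
  k=0: +1/(0!*2!*1!*1!*2!*0!) = 1/4
  k=1: −1/(1!*1!*0!*0!*3!*1!) = -1/6
Σ = 1/12  ⇒  CG² = 24/7*1/12² = 1/42
CG = +√(1/42) = +0.154303

+0.154303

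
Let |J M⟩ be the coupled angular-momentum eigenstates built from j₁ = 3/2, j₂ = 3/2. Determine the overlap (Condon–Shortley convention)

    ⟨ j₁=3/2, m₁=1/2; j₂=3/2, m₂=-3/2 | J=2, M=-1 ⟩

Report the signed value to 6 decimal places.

triangle: 1!*2!*2!/6! = 4/720
(j±m)!: 2!*1!*0!*3!*1!*3! = 72
prefactor² = (2J+1)*Δ*N² = 2
  k=0: +1/(0!*1!*1!*0!*1!*2!) = 1/2
Σ = 1/2  ⇒  CG² = 2*1/2² = 1/2
CG = +√(1/2) = +0.707107

+0.707107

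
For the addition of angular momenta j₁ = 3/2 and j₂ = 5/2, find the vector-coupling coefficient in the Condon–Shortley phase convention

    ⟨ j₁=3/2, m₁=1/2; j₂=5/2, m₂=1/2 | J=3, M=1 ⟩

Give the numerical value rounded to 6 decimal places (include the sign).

+0.129099  (= +√(1/60))

√[7·1!2!4!/8! · 2!1!3!2!4!2!] = √(48/5)
  +(−1)^0/∏(0,1,1,3,1,1)! = 1/6  (running 1/6)
  +(−1)^1/∏(1,0,0,2,2,2)! = -1/8  (running 1/24)
⟨..|..⟩ = √(48/5)·(1/24) = +0.129099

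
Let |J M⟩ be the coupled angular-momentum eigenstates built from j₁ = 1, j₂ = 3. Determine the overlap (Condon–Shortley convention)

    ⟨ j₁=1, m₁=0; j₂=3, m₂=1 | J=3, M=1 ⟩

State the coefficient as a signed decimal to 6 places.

-0.288675  (= −√(1/12))

triangle: 1!·1!·5!/8! = 120/40320
(j±m)!: 1!·1!·4!·2!·4!·2! = 2304
prefactor² = (2J+1)·Δ·N² = 48
  k=0: +1/(0!·1!·1!·4!·0!·1!) = 1/24
  k=1: −1/(1!·0!·0!·3!·1!·2!) = -1/12
Σ = -1/24  ⇒  CG² = 48·(-1/24)² = 1/12
CG = −√(1/12) = -0.288675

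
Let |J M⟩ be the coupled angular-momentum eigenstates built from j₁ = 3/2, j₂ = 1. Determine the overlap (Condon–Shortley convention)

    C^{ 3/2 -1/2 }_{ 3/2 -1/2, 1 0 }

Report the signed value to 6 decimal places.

√[4·1!2!1!/5! · 1!2!1!1!1!2!] = √(4/15)
  +(−1)^0/∏(0,1,2,1,0,0)! = 1/2  (running 1/2)
  +(−1)^1/∏(1,0,1,0,1,1)! = -1  (running -1/2)
⟨..|..⟩ = √(4/15)·(-1/2) = -0.258199

-0.258199  (= −√(1/15))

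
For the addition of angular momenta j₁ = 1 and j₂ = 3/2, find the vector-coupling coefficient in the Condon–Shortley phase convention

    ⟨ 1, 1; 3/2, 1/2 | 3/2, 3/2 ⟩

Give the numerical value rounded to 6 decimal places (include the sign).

+0.632456  (= +√(2/5))

triangle: 1!·1!·2!/5! = 2/120
(j±m)!: 2!·0!·2!·1!·3!·0! = 24
prefactor² = (2J+1)·Δ·N² = 8/5
  k=0: +1/(0!·1!·0!·2!·1!·0!) = 1/2
Σ = 1/2  ⇒  CG² = 8/5·1/2² = 2/5
CG = +√(2/5) = +0.632456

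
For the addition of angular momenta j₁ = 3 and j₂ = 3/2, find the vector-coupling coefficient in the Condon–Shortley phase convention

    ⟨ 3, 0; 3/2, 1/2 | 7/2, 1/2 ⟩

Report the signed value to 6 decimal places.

−√(2/21) = -0.308607

√[8·1!5!2!/9! · 3!3!2!1!4!3!] = √(384/7)
  +(−1)^0/∏(0,1,3,2,2,0)! = 1/24  (running 1/24)
  +(−1)^1/∏(1,0,2,1,3,1)! = -1/12  (running -1/24)
⟨..|..⟩ = √(384/7)·(-1/24) = -0.308607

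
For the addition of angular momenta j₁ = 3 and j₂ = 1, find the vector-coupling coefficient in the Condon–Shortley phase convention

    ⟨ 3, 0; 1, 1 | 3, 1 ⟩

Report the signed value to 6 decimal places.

-0.707107  (= −√(1/2))

√[7·1!5!1!/8! · 3!3!2!0!4!2!] = √(72)
  +(−1)^1/∏(1,0,2,1,3,0)! = -1/12  (running -1/12)
⟨..|..⟩ = √(72)·(-1/12) = -0.707107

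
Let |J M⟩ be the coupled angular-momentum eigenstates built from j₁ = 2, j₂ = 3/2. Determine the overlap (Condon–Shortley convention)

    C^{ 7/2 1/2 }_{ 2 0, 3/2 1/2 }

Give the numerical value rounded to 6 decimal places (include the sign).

√[8·0!4!3!/8! · 2!2!2!1!4!3!] = √(1152/35)
  +(−1)^0/∏(0,0,2,2,2,1)! = 1/8  (running 1/8)
⟨..|..⟩ = √(1152/35)·(1/8) = +0.717137

+0.717137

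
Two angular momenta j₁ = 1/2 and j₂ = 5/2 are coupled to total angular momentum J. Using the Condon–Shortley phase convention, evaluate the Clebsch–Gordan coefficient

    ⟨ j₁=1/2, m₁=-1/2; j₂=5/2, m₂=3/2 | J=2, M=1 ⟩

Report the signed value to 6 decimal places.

triangle: 1!×0!×4!/6! = 24/720
(j±m)!: 0!×1!×4!×1!×3!×1! = 144
prefactor² = (2J+1)×Δ×N² = 24
  k=1: −1/(1!×0!×0!×3!×0!×1!) = -1/6
Σ = -1/6  ⇒  CG² = 24×(-1/6)² = 2/3
CG = −√(2/3) = -0.816497

-0.816497  (= −√(2/3))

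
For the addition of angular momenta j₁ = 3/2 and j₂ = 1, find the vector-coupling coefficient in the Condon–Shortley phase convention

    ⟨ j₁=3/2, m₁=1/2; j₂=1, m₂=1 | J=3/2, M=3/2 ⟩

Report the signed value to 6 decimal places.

−√(2/5) ≈ -0.632456

j₁+j₂−J=1  J+j₁−j₂=2  J−j₁+j₂=1  j₁+j₂+J+1=5
(j₁±m₁, j₂±m₂, J±M) = (2,1,2,0,3,0)
P² = 8/5
sum k=1..1:
  [1] −1/2 = -1/2
S = -1/2
C² = P²·S² = 2/5 ; C = -0.632456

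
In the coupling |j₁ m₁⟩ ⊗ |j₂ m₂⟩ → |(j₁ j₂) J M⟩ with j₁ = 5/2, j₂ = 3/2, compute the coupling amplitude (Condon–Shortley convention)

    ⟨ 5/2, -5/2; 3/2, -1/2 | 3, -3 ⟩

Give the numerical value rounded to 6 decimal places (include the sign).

triangle: 1!·4!·2!/8! = 48/40320
(j±m)!: 0!·5!·1!·2!·0!·6! = 172800
prefactor² = (2J+1)·Δ·N² = 1440
  k=1: −1/(1!·0!·4!·0!·0!·2!) = -1/48
Σ = -1/48  ⇒  CG² = 1440·(-1/48)² = 5/8
CG = −√(5/8) = -0.790569

−√(5/8) ≈ -0.790569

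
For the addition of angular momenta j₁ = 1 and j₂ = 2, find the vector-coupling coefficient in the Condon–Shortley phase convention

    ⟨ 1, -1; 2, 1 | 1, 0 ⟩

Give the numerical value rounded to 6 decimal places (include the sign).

√[3·2!0!2!/5! · 0!2!3!1!1!1!] = √(6/5)
  +(−1)^2/∏(2,0,0,1,0,1)! = 1/2  (running 1/2)
⟨..|..⟩ = √(6/5)·(1/2) = +0.547723

+√(3/10) = +0.547723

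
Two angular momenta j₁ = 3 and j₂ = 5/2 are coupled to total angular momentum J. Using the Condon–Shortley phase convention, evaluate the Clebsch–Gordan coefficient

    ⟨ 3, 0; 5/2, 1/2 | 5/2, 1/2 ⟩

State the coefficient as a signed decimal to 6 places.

+√(8/105) = +0.276026

triangle: 3!·3!·2!/9! = 72/362880
(j±m)!: 3!·3!·3!·2!·3!·2! = 5184
prefactor² = (2J+1)·Δ·N² = 216/35
  k=1: −1/(1!·2!·2!·2!·1!·0!) = -1/8
  k=2: +1/(2!·1!·1!·1!·2!·1!) = 1/4
  k=3: −1/(3!·0!·0!·0!·3!·2!) = -1/72
Σ = 1/9  ⇒  CG² = 216/35·1/9² = 8/105
CG = +√(8/105) = +0.276026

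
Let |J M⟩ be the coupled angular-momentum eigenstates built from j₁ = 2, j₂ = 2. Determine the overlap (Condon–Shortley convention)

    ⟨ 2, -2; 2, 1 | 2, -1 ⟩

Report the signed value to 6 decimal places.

j₁+j₂−J=2  J+j₁−j₂=2  J−j₁+j₂=2  j₁+j₂+J+1=7
(j₁±m₁, j₂±m₂, J±M) = (0,4,3,1,1,3)
P² = 48/7
sum k=2..2:
  [2] +1/4 = 1/4
S = 1/4
C² = P²·S² = 3/7 ; C = +0.654654

+√(3/7) ≈ +0.654654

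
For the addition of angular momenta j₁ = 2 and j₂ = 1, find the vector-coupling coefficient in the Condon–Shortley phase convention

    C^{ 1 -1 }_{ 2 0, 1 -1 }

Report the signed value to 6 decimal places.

+0.316228

√[3·2!2!0!/5! · 2!2!0!2!0!2!] = √(8/5)
  +(−1)^0/∏(0,2,2,0,0,0)! = 1/4  (running 1/4)
⟨..|..⟩ = √(8/5)·(1/4) = +0.316228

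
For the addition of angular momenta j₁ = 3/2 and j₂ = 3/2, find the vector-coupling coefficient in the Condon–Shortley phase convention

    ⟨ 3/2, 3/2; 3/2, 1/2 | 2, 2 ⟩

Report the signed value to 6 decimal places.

triangle: 1!*2!*2!/6! = 4/720
(j±m)!: 3!*0!*2!*1!*4!*0! = 288
prefactor² = (2J+1)*Δ*N² = 8
  k=0: +1/(0!*1!*0!*2!*2!*0!) = 1/4
Σ = 1/4  ⇒  CG² = 8*1/4² = 1/2
CG = +√(1/2) = +0.707107

+√(1/2) = +0.707107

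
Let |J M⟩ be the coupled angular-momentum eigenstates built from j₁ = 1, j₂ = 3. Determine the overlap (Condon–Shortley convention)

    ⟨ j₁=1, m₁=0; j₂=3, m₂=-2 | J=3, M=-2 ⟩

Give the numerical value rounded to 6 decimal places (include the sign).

+√(1/3) ≈ +0.577350

triangle: 1!×1!×5!/8! = 120/40320
(j±m)!: 1!×1!×1!×5!×1!×5! = 14400
prefactor² = (2J+1)×Δ×N² = 300
  k=0: +1/(0!×1!×1!×1!×0!×4!) = 1/24
  k=1: −1/(1!×0!×0!×0!×1!×5!) = -1/120
Σ = 1/30  ⇒  CG² = 300×1/30² = 1/3
CG = +√(1/3) = +0.577350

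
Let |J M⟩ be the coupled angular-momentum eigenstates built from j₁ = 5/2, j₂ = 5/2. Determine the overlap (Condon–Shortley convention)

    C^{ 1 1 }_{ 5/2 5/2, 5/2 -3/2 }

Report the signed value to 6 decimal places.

+0.377964  (= +√(1/7))

j₁+j₂−J=4  J+j₁−j₂=1  J−j₁+j₂=1  j₁+j₂+J+1=7
(j₁±m₁, j₂±m₂, J±M) = (5,0,1,4,2,0)
P² = 576/7
sum k=0..0:
  [0] +1/24 = 1/24
S = 1/24
C² = P²·S² = 1/7 ; C = +0.377964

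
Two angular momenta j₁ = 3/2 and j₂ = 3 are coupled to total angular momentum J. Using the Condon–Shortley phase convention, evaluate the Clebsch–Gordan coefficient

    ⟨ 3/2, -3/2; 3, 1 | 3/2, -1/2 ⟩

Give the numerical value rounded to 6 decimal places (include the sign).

j₁+j₂−J=3  J+j₁−j₂=0  J−j₁+j₂=3  j₁+j₂+J+1=7
(j₁±m₁, j₂±m₂, J±M) = (0,3,4,2,1,2)
P² = 576/35
sum k=3..3:
  [3] −1/12 = -1/12
S = -1/12
C² = P²·S² = 4/35 ; C = -0.338062

-0.338062  (= −√(4/35))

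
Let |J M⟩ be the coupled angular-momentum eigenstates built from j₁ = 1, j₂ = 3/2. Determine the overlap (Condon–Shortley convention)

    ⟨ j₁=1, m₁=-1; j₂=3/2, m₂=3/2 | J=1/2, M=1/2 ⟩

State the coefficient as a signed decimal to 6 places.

√[2·2!0!1!/4! · 0!2!3!0!1!0!] = √(2)
  +(−1)^2/∏(2,0,0,1,0,0)! = 1/2  (running 1/2)
⟨..|..⟩ = √(2)·(1/2) = +0.707107

+√(1/2) = +0.707107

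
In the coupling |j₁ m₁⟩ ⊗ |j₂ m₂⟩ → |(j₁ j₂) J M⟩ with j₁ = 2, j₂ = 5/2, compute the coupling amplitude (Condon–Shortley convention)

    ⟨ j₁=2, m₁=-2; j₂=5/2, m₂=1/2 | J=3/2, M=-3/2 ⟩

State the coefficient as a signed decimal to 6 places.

−√(4/35) = -0.338062

j₁+j₂−J=3  J+j₁−j₂=1  J−j₁+j₂=2  j₁+j₂+J+1=7
(j₁±m₁, j₂±m₂, J±M) = (0,4,3,2,0,3)
P² = 576/35
sum k=3..3:
  [3] −1/12 = -1/12
S = -1/12
C² = P²·S² = 4/35 ; C = -0.338062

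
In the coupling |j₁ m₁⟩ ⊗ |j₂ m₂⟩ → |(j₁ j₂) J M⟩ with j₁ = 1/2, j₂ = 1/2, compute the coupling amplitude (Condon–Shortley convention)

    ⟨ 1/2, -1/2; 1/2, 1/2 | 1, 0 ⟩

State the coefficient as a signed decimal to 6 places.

triangle: 0!×1!×1!/3! = 1/6
(j±m)!: 0!×1!×1!×0!×1!×1! = 1
prefactor² = (2J+1)×Δ×N² = 1/2
  k=0: +1/(0!×0!×1!×1!×0!×0!) = 1
Σ = 1  ⇒  CG² = 1/2×1² = 1/2
CG = +√(1/2) = +0.707107

+0.707107  (= +√(1/2))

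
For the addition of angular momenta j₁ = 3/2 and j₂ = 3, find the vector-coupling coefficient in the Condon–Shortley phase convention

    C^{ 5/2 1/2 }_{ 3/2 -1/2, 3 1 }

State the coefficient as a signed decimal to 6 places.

triangle: 2!·1!·4!/8! = 48/40320
(j±m)!: 1!·2!·4!·2!·3!·2! = 1152
prefactor² = (2J+1)·Δ·N² = 288/35
  k=1: −1/(1!·1!·1!·3!·0!·1!) = -1/6
  k=2: +1/(2!·0!·0!·2!·1!·2!) = 1/8
Σ = -1/24  ⇒  CG² = 288/35·(-1/24)² = 1/70
CG = −√(1/70) = -0.119523

-0.119523  (= −√(1/70))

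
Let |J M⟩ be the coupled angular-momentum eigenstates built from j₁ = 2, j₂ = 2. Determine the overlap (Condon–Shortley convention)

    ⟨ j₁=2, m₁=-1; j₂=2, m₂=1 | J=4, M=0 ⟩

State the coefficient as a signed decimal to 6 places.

+√(8/35) = +0.478091

triangle: 0!·4!·4!/9! = 576/362880
(j±m)!: 1!·3!·3!·1!·4!·4! = 20736
prefactor² = (2J+1)·Δ·N² = 10368/35
  k=0: +1/(0!·0!·3!·3!·1!·1!) = 1/36
Σ = 1/36  ⇒  CG² = 10368/35·1/36² = 8/35
CG = +√(8/35) = +0.478091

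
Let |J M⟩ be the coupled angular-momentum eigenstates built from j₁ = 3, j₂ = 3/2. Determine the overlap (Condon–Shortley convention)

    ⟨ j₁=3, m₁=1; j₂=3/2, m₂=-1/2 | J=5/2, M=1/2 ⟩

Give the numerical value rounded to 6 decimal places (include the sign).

-0.119523

triangle: 2!×4!×1!/8! = 48/40320
(j±m)!: 4!×2!×1!×2!×3!×2! = 1152
prefactor² = (2J+1)×Δ×N² = 288/35
  k=0: +1/(0!×2!×2!×1!×2!×0!) = 1/8
  k=1: −1/(1!×1!×1!×0!×3!×1!) = -1/6
Σ = -1/24  ⇒  CG² = 288/35×(-1/24)² = 1/70
CG = −√(1/70) = -0.119523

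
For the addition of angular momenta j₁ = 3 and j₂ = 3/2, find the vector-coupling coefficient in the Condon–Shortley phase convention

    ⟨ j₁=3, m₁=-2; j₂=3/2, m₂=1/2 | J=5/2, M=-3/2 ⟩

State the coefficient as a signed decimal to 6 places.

√[6·2!4!1!/8! · 1!5!2!1!1!4!] = √(288/7)
  +(−1)^1/∏(1,1,4,1,0,0)! = -1/24  (running -1/24)
  +(−1)^2/∏(2,0,3,0,1,1)! = 1/12  (running 1/24)
⟨..|..⟩ = √(288/7)·(1/24) = +0.267261

+√(1/14) ≈ +0.267261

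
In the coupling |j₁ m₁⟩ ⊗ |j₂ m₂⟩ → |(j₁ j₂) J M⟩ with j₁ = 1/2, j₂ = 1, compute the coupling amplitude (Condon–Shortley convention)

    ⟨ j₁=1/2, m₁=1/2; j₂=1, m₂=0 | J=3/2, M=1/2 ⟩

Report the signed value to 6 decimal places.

+0.816497  (= +√(2/3))

triangle: 0!×1!×2!/4! = 2/24
(j±m)!: 1!×0!×1!×1!×2!×1! = 2
prefactor² = (2J+1)×Δ×N² = 2/3
  k=0: +1/(0!×0!×0!×1!×1!×1!) = 1
Σ = 1  ⇒  CG² = 2/3×1² = 2/3
CG = +√(2/3) = +0.816497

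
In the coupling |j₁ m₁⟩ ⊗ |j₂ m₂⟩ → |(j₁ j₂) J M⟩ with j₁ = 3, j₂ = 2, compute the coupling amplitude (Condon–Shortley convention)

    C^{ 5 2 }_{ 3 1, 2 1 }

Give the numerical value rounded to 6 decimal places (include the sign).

triangle: 0!*6!*4!/11! = 17280/39916800
(j±m)!: 4!*2!*3!*1!*7!*3! = 8709120
prefactor² = (2J+1)*Δ*N² = 41472
  k=0: +1/(0!*0!*2!*3!*4!*1!) = 1/288
Σ = 1/288  ⇒  CG² = 41472*1/288² = 1/2
CG = +√(1/2) = +0.707107

+0.707107  (= +√(1/2))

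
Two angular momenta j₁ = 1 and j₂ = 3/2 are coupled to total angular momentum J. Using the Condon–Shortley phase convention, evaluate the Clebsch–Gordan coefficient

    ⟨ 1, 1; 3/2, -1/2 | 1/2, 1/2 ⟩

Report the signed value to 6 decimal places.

+0.408248  (= +√(1/6))

j₁+j₂−J=2  J+j₁−j₂=0  J−j₁+j₂=1  j₁+j₂+J+1=4
(j₁±m₁, j₂±m₂, J±M) = (2,0,1,2,1,0)
P² = 2/3
sum k=0..0:
  [0] +1/2 = 1/2
S = 1/2
C² = P²·S² = 1/6 ; C = +0.408248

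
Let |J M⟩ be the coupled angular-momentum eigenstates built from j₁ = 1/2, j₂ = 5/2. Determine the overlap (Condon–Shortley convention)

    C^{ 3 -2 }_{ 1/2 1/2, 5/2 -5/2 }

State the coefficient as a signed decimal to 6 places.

triangle: 0!×1!×5!/7! = 120/5040
(j±m)!: 1!×0!×0!×5!×1!×5! = 14400
prefactor² = (2J+1)×Δ×N² = 2400
  k=0: +1/(0!×0!×0!×0!×1!×5!) = 1/120
Σ = 1/120  ⇒  CG² = 2400×1/120² = 1/6
CG = +√(1/6) = +0.408248

+0.408248  (= +√(1/6))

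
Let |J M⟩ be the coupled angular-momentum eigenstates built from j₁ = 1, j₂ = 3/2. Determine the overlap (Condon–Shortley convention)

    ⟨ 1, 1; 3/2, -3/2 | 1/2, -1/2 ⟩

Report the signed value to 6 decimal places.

+√(1/2) = +0.707107

triangle: 2!*0!*1!/4! = 2/24
(j±m)!: 2!*0!*0!*3!*0!*1! = 12
prefactor² = (2J+1)*Δ*N² = 2
  k=0: +1/(0!*2!*0!*0!*0!*1!) = 1/2
Σ = 1/2  ⇒  CG² = 2*1/2² = 1/2
CG = +√(1/2) = +0.707107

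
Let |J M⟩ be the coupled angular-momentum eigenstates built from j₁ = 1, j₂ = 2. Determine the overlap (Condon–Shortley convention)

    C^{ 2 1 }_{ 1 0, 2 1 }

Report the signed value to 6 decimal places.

triangle: 1!×1!×3!/6! = 6/720
(j±m)!: 1!×1!×3!×1!×3!×1! = 36
prefactor² = (2J+1)×Δ×N² = 3/2
  k=0: +1/(0!×1!×1!×3!×0!×0!) = 1/6
  k=1: −1/(1!×0!×0!×2!×1!×1!) = -1/2
Σ = -1/3  ⇒  CG² = 3/2×(-1/3)² = 1/6
CG = −√(1/6) = -0.408248

−√(1/6) ≈ -0.408248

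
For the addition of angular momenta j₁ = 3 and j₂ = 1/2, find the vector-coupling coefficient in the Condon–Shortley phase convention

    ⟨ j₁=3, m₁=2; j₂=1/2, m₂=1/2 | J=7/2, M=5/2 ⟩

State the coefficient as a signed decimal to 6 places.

+0.925820

j₁+j₂−J=0  J+j₁−j₂=6  J−j₁+j₂=1  j₁+j₂+J+1=8
(j₁±m₁, j₂±m₂, J±M) = (5,1,1,0,6,1)
P² = 86400/7
sum k=0..0:
  [0] +1/120 = 1/120
S = 1/120
C² = P²·S² = 6/7 ; C = +0.925820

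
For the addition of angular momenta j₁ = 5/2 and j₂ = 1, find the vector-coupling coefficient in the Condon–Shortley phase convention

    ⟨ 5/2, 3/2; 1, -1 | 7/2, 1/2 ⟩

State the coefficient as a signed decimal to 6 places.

+√(1/7) ≈ +0.377964

√[8·0!5!2!/8! · 4!1!0!2!4!3!] = √(2304/7)
  +(−1)^0/∏(0,0,1,0,4,2)! = 1/48  (running 1/48)
⟨..|..⟩ = √(2304/7)·(1/48) = +0.377964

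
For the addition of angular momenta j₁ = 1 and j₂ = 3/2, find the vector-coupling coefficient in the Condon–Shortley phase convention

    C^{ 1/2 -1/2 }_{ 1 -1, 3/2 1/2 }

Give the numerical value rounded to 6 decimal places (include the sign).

triangle: 2!×0!×1!/4! = 2/24
(j±m)!: 0!×2!×2!×1!×0!×1! = 4
prefactor² = (2J+1)×Δ×N² = 2/3
  k=2: +1/(2!×0!×0!×0!×0!×1!) = 1/2
Σ = 1/2  ⇒  CG² = 2/3×1/2² = 1/6
CG = +√(1/6) = +0.408248

+√(1/6) = +0.408248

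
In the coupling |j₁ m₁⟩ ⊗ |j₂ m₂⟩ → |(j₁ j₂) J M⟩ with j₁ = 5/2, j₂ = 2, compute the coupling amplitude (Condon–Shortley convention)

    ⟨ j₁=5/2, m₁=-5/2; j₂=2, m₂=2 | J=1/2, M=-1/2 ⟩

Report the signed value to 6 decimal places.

triangle: 4!·1!·0!/6! = 24/720
(j±m)!: 0!·5!·4!·0!·0!·1! = 2880
prefactor² = (2J+1)·Δ·N² = 192
  k=4: +1/(4!·0!·1!·0!·0!·0!) = 1/24
Σ = 1/24  ⇒  CG² = 192·1/24² = 1/3
CG = +√(1/3) = +0.577350

+√(1/3) = +0.577350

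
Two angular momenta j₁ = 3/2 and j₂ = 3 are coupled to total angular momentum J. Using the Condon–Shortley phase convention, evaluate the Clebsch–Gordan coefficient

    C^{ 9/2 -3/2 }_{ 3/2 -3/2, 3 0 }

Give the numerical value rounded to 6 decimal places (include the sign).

+0.487950

j₁+j₂−J=0  J+j₁−j₂=3  J−j₁+j₂=6  j₁+j₂+J+1=10
(j₁±m₁, j₂±m₂, J±M) = (0,3,3,3,3,6)
P² = 77760/7
sum k=0..0:
  [0] +1/216 = 1/216
S = 1/216
C² = P²·S² = 5/21 ; C = +0.487950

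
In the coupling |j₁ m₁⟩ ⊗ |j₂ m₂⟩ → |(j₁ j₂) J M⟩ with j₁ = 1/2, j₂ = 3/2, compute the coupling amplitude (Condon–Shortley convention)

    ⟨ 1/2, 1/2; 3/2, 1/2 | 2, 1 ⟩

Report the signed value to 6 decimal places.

+0.866025

√[5·0!1!3!/5! · 1!0!2!1!3!1!] = √(3)
  +(−1)^0/∏(0,0,0,2,1,1)! = 1/2  (running 1/2)
⟨..|..⟩ = √(3)·(1/2) = +0.866025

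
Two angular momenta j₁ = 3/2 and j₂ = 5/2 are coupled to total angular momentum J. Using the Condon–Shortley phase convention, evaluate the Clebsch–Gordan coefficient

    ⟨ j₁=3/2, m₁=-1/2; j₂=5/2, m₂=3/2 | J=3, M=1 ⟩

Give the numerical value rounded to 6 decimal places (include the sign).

-0.639010

triangle: 1!·2!·4!/8! = 48/40320
(j±m)!: 1!·2!·4!·1!·4!·2! = 2304
prefactor² = (2J+1)·Δ·N² = 96/5
  k=0: +1/(0!·1!·2!·4!·0!·0!) = 1/48
  k=1: −1/(1!·0!·1!·3!·1!·1!) = -1/6
Σ = -7/48  ⇒  CG² = 96/5·(-7/48)² = 49/120
CG = −√(49/120) = -0.639010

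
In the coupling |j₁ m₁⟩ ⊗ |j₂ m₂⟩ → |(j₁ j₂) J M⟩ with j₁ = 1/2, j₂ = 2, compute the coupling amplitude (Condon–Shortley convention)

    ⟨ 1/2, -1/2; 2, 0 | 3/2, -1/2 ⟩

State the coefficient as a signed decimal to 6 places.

√[4·1!0!3!/5! · 0!1!2!2!1!2!] = √(8/5)
  +(−1)^1/∏(1,0,0,1,0,2)! = -1/2  (running -1/2)
⟨..|..⟩ = √(8/5)·(-1/2) = -0.632456

−√(2/5) = -0.632456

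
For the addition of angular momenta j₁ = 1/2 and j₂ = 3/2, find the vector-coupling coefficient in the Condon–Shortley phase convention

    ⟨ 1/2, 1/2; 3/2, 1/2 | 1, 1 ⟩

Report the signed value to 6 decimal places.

+0.500000  (= +√(1/4))

√[3·1!0!2!/4! · 1!0!2!1!2!0!] = √(1)
  +(−1)^0/∏(0,1,0,2,0,0)! = 1/2  (running 1/2)
⟨..|..⟩ = √(1)·(1/2) = +0.500000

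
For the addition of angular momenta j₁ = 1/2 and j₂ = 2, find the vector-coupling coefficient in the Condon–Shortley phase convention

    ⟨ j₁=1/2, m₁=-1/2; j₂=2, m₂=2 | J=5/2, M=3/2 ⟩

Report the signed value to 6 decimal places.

+0.447214

√[6·0!1!4!/6! · 0!1!4!0!4!1!] = √(576/5)
  +(−1)^0/∏(0,0,1,4,0,0)! = 1/24  (running 1/24)
⟨..|..⟩ = √(576/5)·(1/24) = +0.447214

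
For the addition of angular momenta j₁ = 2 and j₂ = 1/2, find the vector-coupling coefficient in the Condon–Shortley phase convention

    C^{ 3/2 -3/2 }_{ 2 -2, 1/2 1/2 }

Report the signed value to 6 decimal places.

−√(4/5) ≈ -0.894427

j₁+j₂−J=1  J+j₁−j₂=3  J−j₁+j₂=0  j₁+j₂+J+1=5
(j₁±m₁, j₂±m₂, J±M) = (0,4,1,0,0,3)
P² = 144/5
sum k=1..1:
  [1] −1/6 = -1/6
S = -1/6
C² = P²·S² = 4/5 ; C = -0.894427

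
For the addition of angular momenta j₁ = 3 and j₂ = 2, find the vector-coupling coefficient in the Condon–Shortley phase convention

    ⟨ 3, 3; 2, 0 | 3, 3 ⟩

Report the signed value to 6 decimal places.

j₁+j₂−J=2  J+j₁−j₂=4  J−j₁+j₂=2  j₁+j₂+J+1=9
(j₁±m₁, j₂±m₂, J±M) = (6,0,2,2,6,0)
P² = 3840
sum k=0..0:
  [0] +1/96 = 1/96
S = 1/96
C² = P²·S² = 5/12 ; C = +0.645497

+√(5/12) = +0.645497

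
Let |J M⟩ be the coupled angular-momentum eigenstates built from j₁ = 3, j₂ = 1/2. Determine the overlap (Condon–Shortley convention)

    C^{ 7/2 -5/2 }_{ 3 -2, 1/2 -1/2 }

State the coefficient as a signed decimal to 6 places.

j₁+j₂−J=0  J+j₁−j₂=6  J−j₁+j₂=1  j₁+j₂+J+1=8
(j₁±m₁, j₂±m₂, J±M) = (1,5,0,1,1,6)
P² = 86400/7
sum k=0..0:
  [0] +1/120 = 1/120
S = 1/120
C² = P²·S² = 6/7 ; C = +0.925820

+0.925820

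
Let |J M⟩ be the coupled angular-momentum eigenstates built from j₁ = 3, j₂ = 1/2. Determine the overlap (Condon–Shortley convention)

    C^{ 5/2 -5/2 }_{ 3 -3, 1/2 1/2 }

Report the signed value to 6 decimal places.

−√(6/7) ≈ -0.925820

√[6·1!5!0!/7! · 0!6!1!0!0!5!] = √(86400/7)
  +(−1)^1/∏(1,0,5,0,0,0)! = -1/120  (running -1/120)
⟨..|..⟩ = √(86400/7)·(-1/120) = -0.925820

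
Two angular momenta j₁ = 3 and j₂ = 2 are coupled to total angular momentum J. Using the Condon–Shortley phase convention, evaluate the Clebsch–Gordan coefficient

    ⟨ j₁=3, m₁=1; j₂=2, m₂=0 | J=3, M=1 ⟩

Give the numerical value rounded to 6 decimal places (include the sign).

-0.387298

triangle: 2!*4!*2!/9! = 96/362880
(j±m)!: 4!*2!*2!*2!*4!*2! = 9216
prefactor² = (2J+1)*Δ*N² = 256/15
  k=0: +1/(0!*2!*2!*2!*2!*0!) = 1/16
  k=1: −1/(1!*1!*1!*1!*3!*1!) = -1/6
  k=2: +1/(2!*0!*0!*0!*4!*2!) = 1/96
Σ = -3/32  ⇒  CG² = 256/15*(-3/32)² = 3/20
CG = −√(3/20) = -0.387298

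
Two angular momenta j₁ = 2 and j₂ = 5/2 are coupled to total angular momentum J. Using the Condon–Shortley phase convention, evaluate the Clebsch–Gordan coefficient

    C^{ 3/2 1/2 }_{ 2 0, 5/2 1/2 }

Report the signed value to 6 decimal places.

+√(2/35) ≈ +0.239046

triangle: 3!×1!×2!/7! = 12/5040
(j±m)!: 2!×2!×3!×2!×2!×1! = 96
prefactor² = (2J+1)×Δ×N² = 32/35
  k=1: −1/(1!×2!×1!×2!×0!×0!) = -1/4
  k=2: +1/(2!×1!×0!×1!×1!×1!) = 1/2
Σ = 1/4  ⇒  CG² = 32/35×1/4² = 2/35
CG = +√(2/35) = +0.239046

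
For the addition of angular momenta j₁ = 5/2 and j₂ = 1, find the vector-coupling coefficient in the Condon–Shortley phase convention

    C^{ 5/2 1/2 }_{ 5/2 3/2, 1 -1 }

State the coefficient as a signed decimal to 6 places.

j₁+j₂−J=1  J+j₁−j₂=4  J−j₁+j₂=1  j₁+j₂+J+1=7
(j₁±m₁, j₂±m₂, J±M) = (4,1,0,2,3,2)
P² = 576/35
sum k=0..0:
  [0] +1/6 = 1/6
S = 1/6
C² = P²·S² = 16/35 ; C = +0.676123

+√(16/35) = +0.676123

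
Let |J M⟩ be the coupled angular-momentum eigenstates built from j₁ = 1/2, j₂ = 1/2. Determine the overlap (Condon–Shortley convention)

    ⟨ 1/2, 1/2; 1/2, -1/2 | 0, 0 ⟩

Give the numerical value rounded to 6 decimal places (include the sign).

+√(1/2) ≈ +0.707107

j₁+j₂−J=1  J+j₁−j₂=0  J−j₁+j₂=0  j₁+j₂+J+1=2
(j₁±m₁, j₂±m₂, J±M) = (1,0,0,1,0,0)
P² = 1/2
sum k=0..0:
  [0] +1/1 = 1
S = 1
C² = P²·S² = 1/2 ; C = +0.707107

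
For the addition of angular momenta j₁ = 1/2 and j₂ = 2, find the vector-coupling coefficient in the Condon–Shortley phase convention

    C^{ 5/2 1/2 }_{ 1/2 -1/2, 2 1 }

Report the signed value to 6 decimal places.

√[6·0!1!4!/6! · 0!1!3!1!3!2!] = √(72/5)
  +(−1)^0/∏(0,0,1,3,0,1)! = 1/6  (running 1/6)
⟨..|..⟩ = √(72/5)·(1/6) = +0.632456

+√(2/5) = +0.632456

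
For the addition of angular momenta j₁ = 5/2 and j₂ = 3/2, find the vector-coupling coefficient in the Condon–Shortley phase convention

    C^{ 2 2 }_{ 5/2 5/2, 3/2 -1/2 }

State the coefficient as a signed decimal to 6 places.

j₁+j₂−J=2  J+j₁−j₂=3  J−j₁+j₂=1  j₁+j₂+J+1=7
(j₁±m₁, j₂±m₂, J±M) = (5,0,1,2,4,0)
P² = 480/7
sum k=0..0:
  [0] +1/12 = 1/12
S = 1/12
C² = P²·S² = 10/21 ; C = +0.690066

+√(10/21) = +0.690066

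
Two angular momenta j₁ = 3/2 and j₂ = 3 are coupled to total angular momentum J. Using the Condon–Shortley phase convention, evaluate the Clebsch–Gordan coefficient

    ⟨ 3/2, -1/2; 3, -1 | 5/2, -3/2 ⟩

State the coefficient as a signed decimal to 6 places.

−√(7/20) ≈ -0.591608

triangle: 2!·1!·4!/8! = 48/40320
(j±m)!: 1!·2!·2!·4!·1!·4! = 2304
prefactor² = (2J+1)·Δ·N² = 576/35
  k=1: −1/(1!·1!·1!·1!·0!·3!) = -1/6
  k=2: +1/(2!·0!·0!·0!·1!·4!) = 1/48
Σ = -7/48  ⇒  CG² = 576/35·(-7/48)² = 7/20
CG = −√(7/20) = -0.591608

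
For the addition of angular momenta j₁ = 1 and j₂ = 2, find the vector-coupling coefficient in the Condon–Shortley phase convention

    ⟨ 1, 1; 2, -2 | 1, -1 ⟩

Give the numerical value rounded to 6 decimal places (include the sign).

+0.774597  (= +√(3/5))

triangle: 2!·0!·2!/5! = 4/120
(j±m)!: 2!·0!·0!·4!·0!·2! = 96
prefactor² = (2J+1)·Δ·N² = 48/5
  k=0: +1/(0!·2!·0!·0!·0!·2!) = 1/4
Σ = 1/4  ⇒  CG² = 48/5·1/4² = 3/5
CG = +√(3/5) = +0.774597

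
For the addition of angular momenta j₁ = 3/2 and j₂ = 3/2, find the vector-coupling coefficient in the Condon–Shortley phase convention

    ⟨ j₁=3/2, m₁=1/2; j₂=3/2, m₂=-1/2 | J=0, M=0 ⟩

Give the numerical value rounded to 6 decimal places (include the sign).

-0.500000

√[1·3!0!0!/4! · 2!1!1!2!0!0!] = √(1)
  +(−1)^1/∏(1,2,0,0,0,0)! = -1/2  (running -1/2)
⟨..|..⟩ = √(1)·(-1/2) = -0.500000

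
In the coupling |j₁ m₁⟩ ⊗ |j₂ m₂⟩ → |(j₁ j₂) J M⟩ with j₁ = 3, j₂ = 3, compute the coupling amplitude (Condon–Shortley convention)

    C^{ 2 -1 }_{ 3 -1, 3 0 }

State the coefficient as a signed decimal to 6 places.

+0.154303  (= +√(1/42))

√[5·4!2!2!/9! · 2!4!3!3!1!3!] = √(96/7)
  +(−1)^2/∏(2,2,2,1,0,1)! = 1/8  (running 1/8)
  +(−1)^3/∏(3,1,1,0,1,2)! = -1/12  (running 1/24)
⟨..|..⟩ = √(96/7)·(1/24) = +0.154303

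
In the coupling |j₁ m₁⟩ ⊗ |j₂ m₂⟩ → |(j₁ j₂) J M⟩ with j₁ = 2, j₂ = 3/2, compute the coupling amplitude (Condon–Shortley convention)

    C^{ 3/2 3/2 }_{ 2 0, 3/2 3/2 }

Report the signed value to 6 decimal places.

+0.447214  (= +√(1/5))

√[4·2!2!1!/6! · 2!2!3!0!3!0!] = √(16/5)
  +(−1)^2/∏(2,0,0,1,2,0)! = 1/4  (running 1/4)
⟨..|..⟩ = √(16/5)·(1/4) = +0.447214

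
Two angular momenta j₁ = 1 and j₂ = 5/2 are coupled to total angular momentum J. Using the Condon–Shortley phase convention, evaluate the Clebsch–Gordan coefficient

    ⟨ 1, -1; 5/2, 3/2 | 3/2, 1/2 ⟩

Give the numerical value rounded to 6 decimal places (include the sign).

triangle: 2!×0!×3!/6! = 12/720
(j±m)!: 0!×2!×4!×1!×2!×1! = 96
prefactor² = (2J+1)×Δ×N² = 32/5
  k=2: +1/(2!×0!×0!×2!×0!×1!) = 1/4
Σ = 1/4  ⇒  CG² = 32/5×1/4² = 2/5
CG = +√(2/5) = +0.632456

+0.632456  (= +√(2/5))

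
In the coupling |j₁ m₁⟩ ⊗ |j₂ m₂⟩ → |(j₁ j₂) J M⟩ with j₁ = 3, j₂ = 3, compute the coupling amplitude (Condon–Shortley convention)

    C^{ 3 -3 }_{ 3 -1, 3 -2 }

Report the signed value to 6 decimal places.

-0.577350  (= −√(1/3))

√[7·3!3!3!/10! · 2!4!1!5!0!6!] = √(1728)
  +(−1)^1/∏(1,2,3,0,0,3)! = -1/72  (running -1/72)
⟨..|..⟩ = √(1728)·(-1/72) = -0.577350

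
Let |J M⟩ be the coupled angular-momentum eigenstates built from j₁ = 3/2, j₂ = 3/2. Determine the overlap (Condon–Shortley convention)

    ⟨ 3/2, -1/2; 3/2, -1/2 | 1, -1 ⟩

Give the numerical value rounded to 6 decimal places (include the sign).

triangle: 2!·1!·1!/5! = 2/120
(j±m)!: 1!·2!·1!·2!·0!·2! = 8
prefactor² = (2J+1)·Δ·N² = 2/5
  k=1: −1/(1!·1!·1!·0!·0!·1!) = -1
Σ = -1  ⇒  CG² = 2/5·(-1)² = 2/5
CG = −√(2/5) = -0.632456

−√(2/5) ≈ -0.632456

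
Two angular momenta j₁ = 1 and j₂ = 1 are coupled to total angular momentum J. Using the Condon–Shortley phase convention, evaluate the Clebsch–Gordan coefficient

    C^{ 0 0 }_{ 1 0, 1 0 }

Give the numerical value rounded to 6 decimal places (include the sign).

-0.577350

j₁+j₂−J=2  J+j₁−j₂=0  J−j₁+j₂=0  j₁+j₂+J+1=3
(j₁±m₁, j₂±m₂, J±M) = (1,1,1,1,0,0)
P² = 1/3
sum k=1..1:
  [1] −1/1 = -1
S = -1
C² = P²·S² = 1/3 ; C = -0.577350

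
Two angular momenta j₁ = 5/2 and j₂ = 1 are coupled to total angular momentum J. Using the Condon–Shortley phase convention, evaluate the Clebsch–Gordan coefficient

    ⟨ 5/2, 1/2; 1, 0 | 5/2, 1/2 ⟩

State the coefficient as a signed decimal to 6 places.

√[6·1!4!1!/7! · 3!2!1!1!3!2!] = √(144/35)
  +(−1)^0/∏(0,1,2,1,2,0)! = 1/4  (running 1/4)
  +(−1)^1/∏(1,0,1,0,3,1)! = -1/6  (running 1/12)
⟨..|..⟩ = √(144/35)·(1/12) = +0.169031

+√(1/35) = +0.169031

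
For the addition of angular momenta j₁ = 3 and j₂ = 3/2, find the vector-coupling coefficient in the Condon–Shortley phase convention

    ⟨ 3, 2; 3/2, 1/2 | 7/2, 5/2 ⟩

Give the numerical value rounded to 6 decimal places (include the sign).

j₁+j₂−J=1  J+j₁−j₂=5  J−j₁+j₂=2  j₁+j₂+J+1=9
(j₁±m₁, j₂±m₂, J±M) = (5,1,2,1,6,1)
P² = 6400/7
sum k=0..1:
  [0] +1/48 = 1/48
  [1] −1/120 = -1/120
S = 1/80
C² = P²·S² = 1/7 ; C = +0.377964

+√(1/7) ≈ +0.377964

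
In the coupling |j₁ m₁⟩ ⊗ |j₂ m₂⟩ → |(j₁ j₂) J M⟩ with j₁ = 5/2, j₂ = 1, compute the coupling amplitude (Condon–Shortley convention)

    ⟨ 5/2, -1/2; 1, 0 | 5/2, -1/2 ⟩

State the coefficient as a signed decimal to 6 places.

−√(1/35) = -0.169031

√[6·1!4!1!/7! · 2!3!1!1!2!3!] = √(144/35)
  +(−1)^0/∏(0,1,3,1,1,0)! = 1/6  (running 1/6)
  +(−1)^1/∏(1,0,2,0,2,1)! = -1/4  (running -1/12)
⟨..|..⟩ = √(144/35)·(-1/12) = -0.169031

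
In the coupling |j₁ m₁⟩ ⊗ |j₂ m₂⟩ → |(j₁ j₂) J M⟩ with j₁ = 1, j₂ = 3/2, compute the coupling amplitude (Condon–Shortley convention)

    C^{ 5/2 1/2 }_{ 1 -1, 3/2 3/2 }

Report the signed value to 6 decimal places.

j₁+j₂−J=0  J+j₁−j₂=2  J−j₁+j₂=3  j₁+j₂+J+1=6
(j₁±m₁, j₂±m₂, J±M) = (0,2,3,0,3,2)
P² = 72/5
sum k=0..0:
  [0] +1/12 = 1/12
S = 1/12
C² = P²·S² = 1/10 ; C = +0.316228

+0.316228  (= +√(1/10))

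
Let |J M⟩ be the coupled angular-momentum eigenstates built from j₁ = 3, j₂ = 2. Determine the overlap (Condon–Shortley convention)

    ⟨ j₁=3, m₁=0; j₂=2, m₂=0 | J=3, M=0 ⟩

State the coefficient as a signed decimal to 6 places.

triangle: 2!·4!·2!/9! = 96/362880
(j±m)!: 3!·3!·2!·2!·3!·3! = 5184
prefactor² = (2J+1)·Δ·N² = 48/5
  k=0: +1/(0!·2!·3!·2!·1!·0!) = 1/24
  k=1: −1/(1!·1!·2!·1!·2!·1!) = -1/4
  k=2: +1/(2!·0!·1!·0!·3!·2!) = 1/24
Σ = -1/6  ⇒  CG² = 48/5·(-1/6)² = 4/15
CG = −√(4/15) = -0.516398

-0.516398  (= −√(4/15))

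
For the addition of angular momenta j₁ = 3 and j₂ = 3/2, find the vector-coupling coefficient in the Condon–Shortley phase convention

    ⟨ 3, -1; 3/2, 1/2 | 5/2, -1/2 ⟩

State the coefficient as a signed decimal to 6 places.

triangle: 2!*4!*1!/8! = 48/40320
(j±m)!: 2!*4!*2!*1!*2!*3! = 1152
prefactor² = (2J+1)*Δ*N² = 288/35
  k=1: −1/(1!*1!*3!*1!*1!*0!) = -1/6
  k=2: +1/(2!*0!*2!*0!*2!*1!) = 1/8
Σ = -1/24  ⇒  CG² = 288/35*(-1/24)² = 1/70
CG = −√(1/70) = -0.119523

−√(1/70) = -0.119523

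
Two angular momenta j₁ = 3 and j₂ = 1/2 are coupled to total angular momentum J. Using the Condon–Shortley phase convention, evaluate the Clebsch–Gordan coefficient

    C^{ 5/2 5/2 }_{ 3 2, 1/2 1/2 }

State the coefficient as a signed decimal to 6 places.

−√(1/7) ≈ -0.377964

√[6·1!5!0!/7! · 5!1!1!0!5!0!] = √(14400/7)
  +(−1)^1/∏(1,0,0,0,5,0)! = -1/120  (running -1/120)
⟨..|..⟩ = √(14400/7)·(-1/120) = -0.377964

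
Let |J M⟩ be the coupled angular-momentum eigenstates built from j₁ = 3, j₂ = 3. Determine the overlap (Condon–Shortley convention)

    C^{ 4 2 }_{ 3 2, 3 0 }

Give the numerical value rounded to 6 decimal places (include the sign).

+√(3/154) = +0.139573

j₁+j₂−J=2  J+j₁−j₂=4  J−j₁+j₂=4  j₁+j₂+J+1=11
(j₁±m₁, j₂±m₂, J±M) = (5,1,3,3,6,2)
P² = 124416/77
sum k=0..1:
  [0] +1/72 = 1/72
  [1] −1/96 = -1/96
S = 1/288
C² = P²·S² = 3/154 ; C = +0.139573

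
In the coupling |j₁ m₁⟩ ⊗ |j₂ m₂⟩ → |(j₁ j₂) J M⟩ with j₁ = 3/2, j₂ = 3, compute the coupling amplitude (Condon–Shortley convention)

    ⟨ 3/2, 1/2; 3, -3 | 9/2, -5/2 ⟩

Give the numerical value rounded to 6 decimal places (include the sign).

j₁+j₂−J=0  J+j₁−j₂=3  J−j₁+j₂=6  j₁+j₂+J+1=10
(j₁±m₁, j₂±m₂, J±M) = (2,1,0,6,2,7)
P² = 172800
sum k=0..0:
  [0] +1/1440 = 1/1440
S = 1/1440
C² = P²·S² = 1/12 ; C = +0.288675

+0.288675  (= +√(1/12))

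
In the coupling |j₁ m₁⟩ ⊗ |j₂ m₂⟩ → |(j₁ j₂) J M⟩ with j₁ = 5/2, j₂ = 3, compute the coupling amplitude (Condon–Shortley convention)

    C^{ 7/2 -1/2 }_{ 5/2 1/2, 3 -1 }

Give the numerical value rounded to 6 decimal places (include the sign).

-0.125988

√[8·2!3!4!/10! · 3!2!2!4!3!4!] = √(9216/175)
  +(−1)^0/∏(0,2,2,2,1,2)! = 1/16  (running 1/16)
  +(−1)^1/∏(1,1,1,1,2,3)! = -1/12  (running -1/48)
  +(−1)^2/∏(2,0,0,0,3,4)! = 1/288  (running -5/288)
⟨..|..⟩ = √(9216/175)·(-5/288) = -0.125988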